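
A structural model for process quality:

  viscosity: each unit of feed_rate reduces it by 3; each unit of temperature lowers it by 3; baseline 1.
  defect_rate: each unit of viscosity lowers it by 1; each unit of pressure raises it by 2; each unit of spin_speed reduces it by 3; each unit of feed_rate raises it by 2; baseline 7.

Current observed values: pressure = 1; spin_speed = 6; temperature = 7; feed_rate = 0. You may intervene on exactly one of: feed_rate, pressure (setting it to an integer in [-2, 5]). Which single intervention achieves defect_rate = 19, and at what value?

Intervening on feed_rate: defect_rate = 5*feed_rate + 11. Reaching 19 requires feed_rate = 8/5, not an integer.
Intervening on pressure: with other inputs at their observed values, defect_rate = 2*pressure + 9. Solving for 19 gives pressure = 5, within [-2, 5].

set pressure = 5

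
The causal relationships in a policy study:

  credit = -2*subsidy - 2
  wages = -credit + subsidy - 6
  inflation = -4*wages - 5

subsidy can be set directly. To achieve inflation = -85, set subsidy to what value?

subsidy = 8

Substituting into the wages equation gives wages = 3*subsidy - 4.
Substituting into the inflation equation gives inflation = -12*subsidy + 11.
Solve -12*subsidy + 11 = -85: subsidy = (-85 - 11) / -12 = 8.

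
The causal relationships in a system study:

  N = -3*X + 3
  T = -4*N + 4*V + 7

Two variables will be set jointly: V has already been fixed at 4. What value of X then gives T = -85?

With V held at 4:
Substituting into the T equation gives T = 12*X + 11.
Solve 12*X + 11 = -85: X = (-85 - 11) / 12 = -8.

X = -8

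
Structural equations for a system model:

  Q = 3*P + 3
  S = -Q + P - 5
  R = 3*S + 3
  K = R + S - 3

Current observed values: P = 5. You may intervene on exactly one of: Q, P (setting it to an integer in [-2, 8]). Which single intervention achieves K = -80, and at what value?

Intervening on Q: K = -4*Q. Reaching -80 requires Q = 20, outside [-2, 8].
Intervening on P: with other inputs at their observed values, K = -8*P - 32. Solving for -80 gives P = 6, within [-2, 8].

set P = 6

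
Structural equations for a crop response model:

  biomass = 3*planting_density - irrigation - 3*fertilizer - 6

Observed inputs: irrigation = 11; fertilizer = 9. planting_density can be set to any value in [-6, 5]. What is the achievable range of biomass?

-62 to -29

Substituting into the biomass equation gives biomass = 3*planting_density - 44.
Linear in planting_density, so extremes are at the endpoints: planting_density = -6 gives biomass = -62; planting_density = 5 gives biomass = -29.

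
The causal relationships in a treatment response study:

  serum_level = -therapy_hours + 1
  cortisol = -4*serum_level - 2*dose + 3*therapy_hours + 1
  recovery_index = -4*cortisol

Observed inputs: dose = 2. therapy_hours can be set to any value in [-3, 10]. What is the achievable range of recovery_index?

-252 to 112

Substituting into the cortisol equation gives cortisol = 7*therapy_hours - 7.
recovery_index becomes -28*therapy_hours + 28.
Linear in therapy_hours, so extremes are at the endpoints: therapy_hours = -3 gives recovery_index = 112; therapy_hours = 10 gives recovery_index = -252.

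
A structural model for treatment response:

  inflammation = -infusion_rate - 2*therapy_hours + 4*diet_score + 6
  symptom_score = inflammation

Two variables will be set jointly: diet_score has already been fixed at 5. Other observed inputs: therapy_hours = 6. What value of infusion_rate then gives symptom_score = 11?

infusion_rate = 3

With diet_score held at 5:
Substituting into the inflammation equation gives inflammation = -infusion_rate + 14.
Substituting into the symptom_score equation gives symptom_score = -infusion_rate + 14.
Solve -infusion_rate + 14 = 11: infusion_rate = (11 - 14) / -1 = 3.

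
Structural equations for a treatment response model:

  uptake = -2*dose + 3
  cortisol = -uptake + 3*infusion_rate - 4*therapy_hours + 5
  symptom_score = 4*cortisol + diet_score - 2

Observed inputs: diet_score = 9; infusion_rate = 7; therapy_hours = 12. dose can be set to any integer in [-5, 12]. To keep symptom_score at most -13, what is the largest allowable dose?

dose = 10

Substituting into the cortisol equation gives cortisol = 2*dose - 25.
symptom_score becomes 8*dose - 93.
Require 8*dose - 93 ≤ -13, so dose ≤ 10.
The largest integer in [-5, 12] satisfying this is 10.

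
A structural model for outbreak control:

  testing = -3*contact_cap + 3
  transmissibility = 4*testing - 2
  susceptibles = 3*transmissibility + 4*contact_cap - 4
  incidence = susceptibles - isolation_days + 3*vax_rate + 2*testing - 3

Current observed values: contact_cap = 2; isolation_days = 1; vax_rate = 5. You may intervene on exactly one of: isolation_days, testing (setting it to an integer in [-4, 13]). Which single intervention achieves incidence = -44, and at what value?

set isolation_days = 12

Intervening on isolation_days: with other inputs at their observed values, incidence = -isolation_days - 32. Solving for -44 gives isolation_days = 12, within [-4, 13].
Intervening on testing: incidence = 14*testing + 9. Reaching -44 requires testing = -53/14, not an integer.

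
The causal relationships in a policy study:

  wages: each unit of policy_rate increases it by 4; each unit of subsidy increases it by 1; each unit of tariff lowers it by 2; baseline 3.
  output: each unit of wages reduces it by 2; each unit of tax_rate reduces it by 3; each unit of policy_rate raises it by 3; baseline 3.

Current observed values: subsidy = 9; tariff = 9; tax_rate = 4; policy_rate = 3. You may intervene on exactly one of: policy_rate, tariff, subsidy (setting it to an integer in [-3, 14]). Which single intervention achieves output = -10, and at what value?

Intervening on policy_rate: output = -5*policy_rate + 3. Reaching -10 requires policy_rate = 13/5, not an integer.
Intervening on tariff: output = 4*tariff - 48. Reaching -10 requires tariff = 19/2, not an integer.
Intervening on subsidy: with other inputs at their observed values, output = -2*subsidy + 6. Solving for -10 gives subsidy = 8, within [-3, 14].

set subsidy = 8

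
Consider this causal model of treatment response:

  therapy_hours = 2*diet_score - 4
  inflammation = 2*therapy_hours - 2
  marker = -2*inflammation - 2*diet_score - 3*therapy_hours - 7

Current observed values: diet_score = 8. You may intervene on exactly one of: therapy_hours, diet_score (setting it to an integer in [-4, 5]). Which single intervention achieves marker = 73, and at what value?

Intervening on therapy_hours: marker = -7*therapy_hours - 19. Reaching 73 requires therapy_hours = -92/7, not an integer.
Intervening on diet_score: with other inputs at their observed values, marker = -16*diet_score + 25. Solving for 73 gives diet_score = -3, within [-4, 5].

set diet_score = -3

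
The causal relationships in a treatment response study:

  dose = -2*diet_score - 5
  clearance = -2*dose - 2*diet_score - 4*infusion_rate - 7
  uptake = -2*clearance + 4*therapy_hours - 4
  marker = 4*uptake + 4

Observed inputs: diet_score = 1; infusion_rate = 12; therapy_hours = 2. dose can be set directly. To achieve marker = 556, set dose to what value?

dose = 5

Intervening on dose fixes its value directly, overriding its dependence on diet_score.
Substituting into the clearance equation gives clearance = -2*dose - 57.
Substituting into the uptake equation gives uptake = 4*dose + 118.
So marker = 16*dose + 476.
Solve 16*dose + 476 = 556: dose = (556 - 476) / 16 = 5.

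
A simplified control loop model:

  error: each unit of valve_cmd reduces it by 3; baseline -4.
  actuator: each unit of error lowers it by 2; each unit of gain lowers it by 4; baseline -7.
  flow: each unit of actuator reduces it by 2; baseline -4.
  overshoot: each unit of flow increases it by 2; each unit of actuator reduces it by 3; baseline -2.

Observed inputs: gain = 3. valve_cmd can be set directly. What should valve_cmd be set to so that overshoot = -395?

Substituting into the actuator equation gives actuator = 6*valve_cmd - 11.
This gives flow = -12*valve_cmd + 18.
Substituting into the overshoot equation gives overshoot = -42*valve_cmd + 67.
Solve -42*valve_cmd + 67 = -395: valve_cmd = (-395 - 67) / -42 = 11.

valve_cmd = 11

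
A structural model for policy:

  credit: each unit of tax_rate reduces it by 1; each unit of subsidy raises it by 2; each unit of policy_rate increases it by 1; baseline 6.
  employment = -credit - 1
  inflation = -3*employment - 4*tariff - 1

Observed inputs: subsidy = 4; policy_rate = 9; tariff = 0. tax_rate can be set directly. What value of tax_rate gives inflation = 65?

Substituting into the credit equation gives credit = -tax_rate + 23.
Substituting into the employment equation gives employment = tax_rate - 24.
inflation becomes -3*tax_rate + 71.
Solve -3*tax_rate + 71 = 65: tax_rate = (65 - 71) / -3 = 2.

tax_rate = 2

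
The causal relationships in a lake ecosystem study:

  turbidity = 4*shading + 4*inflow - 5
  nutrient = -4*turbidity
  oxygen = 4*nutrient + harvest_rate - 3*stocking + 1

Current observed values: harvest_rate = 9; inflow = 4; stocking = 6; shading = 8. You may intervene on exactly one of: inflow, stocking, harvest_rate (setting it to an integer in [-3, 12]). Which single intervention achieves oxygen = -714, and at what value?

set stocking = 12

Intervening on inflow: oxygen = -64*inflow - 440. Reaching -714 requires inflow = 137/32, not an integer.
Intervening on stocking: with other inputs at their observed values, oxygen = -3*stocking - 678. Solving for -714 gives stocking = 12, within [-3, 12].
Intervening on harvest_rate: oxygen = harvest_rate - 705. Reaching -714 requires harvest_rate = -9, outside [-3, 12].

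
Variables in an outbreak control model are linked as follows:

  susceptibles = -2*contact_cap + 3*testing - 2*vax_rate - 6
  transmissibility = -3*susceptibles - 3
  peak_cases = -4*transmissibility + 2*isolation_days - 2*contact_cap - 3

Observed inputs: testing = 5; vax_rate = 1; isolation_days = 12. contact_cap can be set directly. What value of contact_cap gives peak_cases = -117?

Substituting into the susceptibles equation gives susceptibles = -2*contact_cap + 7.
transmissibility becomes 6*contact_cap - 24.
peak_cases becomes -26*contact_cap + 117.
Solve -26*contact_cap + 117 = -117: contact_cap = (-117 - 117) / -26 = 9.

contact_cap = 9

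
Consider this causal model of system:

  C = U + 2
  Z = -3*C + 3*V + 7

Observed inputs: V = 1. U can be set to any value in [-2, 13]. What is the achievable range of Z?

-35 to 10

Substituting into the Z equation gives Z = -3*U + 4.
Linear in U, so extremes are at the endpoints: U = -2 gives Z = 10; U = 13 gives Z = -35.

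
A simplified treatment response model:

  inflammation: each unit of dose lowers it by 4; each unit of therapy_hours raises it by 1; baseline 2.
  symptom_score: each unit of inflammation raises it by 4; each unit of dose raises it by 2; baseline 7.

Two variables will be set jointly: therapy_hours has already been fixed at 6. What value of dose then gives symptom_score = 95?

With therapy_hours held at 6:
Substituting into the inflammation equation gives inflammation = -4*dose + 8.
Substituting into the symptom_score equation gives symptom_score = -14*dose + 39.
Solve -14*dose + 39 = 95: dose = (95 - 39) / -14 = -4.

dose = -4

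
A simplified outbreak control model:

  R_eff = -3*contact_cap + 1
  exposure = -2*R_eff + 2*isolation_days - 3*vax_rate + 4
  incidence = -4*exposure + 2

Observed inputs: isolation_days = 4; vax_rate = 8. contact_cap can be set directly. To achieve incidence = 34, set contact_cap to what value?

contact_cap = 1

Substituting into the exposure equation gives exposure = 6*contact_cap - 14.
This gives incidence = -24*contact_cap + 58.
Solve -24*contact_cap + 58 = 34: contact_cap = (34 - 58) / -24 = 1.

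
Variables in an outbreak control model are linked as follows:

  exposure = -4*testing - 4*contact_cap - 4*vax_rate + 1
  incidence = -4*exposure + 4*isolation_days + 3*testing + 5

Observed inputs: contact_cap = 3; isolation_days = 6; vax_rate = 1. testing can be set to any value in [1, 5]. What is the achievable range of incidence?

108 to 184

Substituting into the exposure equation gives exposure = -4*testing - 15.
incidence becomes 19*testing + 89.
Linear in testing, so extremes are at the endpoints: testing = 1 gives incidence = 108; testing = 5 gives incidence = 184.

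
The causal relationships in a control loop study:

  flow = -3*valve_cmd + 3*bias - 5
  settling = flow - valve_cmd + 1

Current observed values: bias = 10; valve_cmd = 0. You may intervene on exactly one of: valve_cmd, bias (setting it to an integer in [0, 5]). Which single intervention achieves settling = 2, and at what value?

Intervening on valve_cmd: settling = -4*valve_cmd + 26. Reaching 2 requires valve_cmd = 6, outside [0, 5].
Intervening on bias: with other inputs at their observed values, settling = 3*bias - 4. Solving for 2 gives bias = 2, within [0, 5].

set bias = 2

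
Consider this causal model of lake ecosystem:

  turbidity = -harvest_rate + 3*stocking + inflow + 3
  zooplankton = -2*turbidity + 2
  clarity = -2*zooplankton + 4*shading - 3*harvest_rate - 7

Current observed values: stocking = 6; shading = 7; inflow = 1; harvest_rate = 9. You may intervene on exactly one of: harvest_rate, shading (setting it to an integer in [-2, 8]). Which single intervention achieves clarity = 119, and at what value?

Intervening on harvest_rate: with other inputs at their observed values, clarity = -7*harvest_rate + 105. Solving for 119 gives harvest_rate = -2, within [-2, 8].
Intervening on shading: clarity = 4*shading + 14. Reaching 119 requires shading = 105/4, not an integer.

set harvest_rate = -2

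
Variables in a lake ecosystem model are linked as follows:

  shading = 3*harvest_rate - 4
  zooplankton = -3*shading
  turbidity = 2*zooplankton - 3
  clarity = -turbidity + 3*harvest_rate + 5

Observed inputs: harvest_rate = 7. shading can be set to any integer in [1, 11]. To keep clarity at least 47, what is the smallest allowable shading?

shading = 3

Intervening on shading fixes its value directly, overriding its dependence on harvest_rate.
Substituting into the turbidity equation gives turbidity = -6*shading - 3.
Substituting into the clarity equation gives clarity = 6*shading + 29.
Require 6*shading + 29 ≥ 47, so shading ≥ 3.
The smallest integer in [1, 11] satisfying this is 3.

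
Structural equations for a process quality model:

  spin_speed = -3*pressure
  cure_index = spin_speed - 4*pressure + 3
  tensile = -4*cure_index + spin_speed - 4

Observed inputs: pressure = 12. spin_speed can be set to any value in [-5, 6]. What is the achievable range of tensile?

158 to 191

Intervening on spin_speed fixes its value directly, overriding its dependence on pressure.
Substituting into the cure_index equation gives cure_index = spin_speed - 45.
This gives tensile = -3*spin_speed + 176.
Linear in spin_speed, so extremes are at the endpoints: spin_speed = -5 gives tensile = 191; spin_speed = 6 gives tensile = 158.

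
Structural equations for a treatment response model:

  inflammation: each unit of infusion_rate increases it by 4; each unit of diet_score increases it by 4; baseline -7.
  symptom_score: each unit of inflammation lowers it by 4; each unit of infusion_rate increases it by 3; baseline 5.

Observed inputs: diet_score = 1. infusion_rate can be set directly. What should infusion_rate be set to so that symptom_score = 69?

infusion_rate = -4

Substituting into the inflammation equation gives inflammation = 4*infusion_rate - 3.
Substituting into the symptom_score equation gives symptom_score = -13*infusion_rate + 17.
Solve -13*infusion_rate + 17 = 69: infusion_rate = (69 - 17) / -13 = -4.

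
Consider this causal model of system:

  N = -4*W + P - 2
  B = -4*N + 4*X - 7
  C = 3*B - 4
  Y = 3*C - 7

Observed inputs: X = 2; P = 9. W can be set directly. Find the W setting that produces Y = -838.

W = -4

Substituting into the N equation gives N = -4*W + 7.
Substituting into the B equation gives B = 16*W - 27.
This gives C = 48*W - 85.
This gives Y = 144*W - 262.
Solve 144*W - 262 = -838: W = (-838 + 262) / 144 = -4.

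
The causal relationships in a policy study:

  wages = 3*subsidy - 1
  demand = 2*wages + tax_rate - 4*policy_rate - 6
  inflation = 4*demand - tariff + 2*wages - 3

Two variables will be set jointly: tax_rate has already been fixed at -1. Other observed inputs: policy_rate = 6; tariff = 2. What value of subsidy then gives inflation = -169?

With tax_rate held at -1:
Substituting into the demand equation gives demand = 6*subsidy - 33.
This gives inflation = 30*subsidy - 139.
Solve 30*subsidy - 139 = -169: subsidy = (-169 + 139) / 30 = -1.

subsidy = -1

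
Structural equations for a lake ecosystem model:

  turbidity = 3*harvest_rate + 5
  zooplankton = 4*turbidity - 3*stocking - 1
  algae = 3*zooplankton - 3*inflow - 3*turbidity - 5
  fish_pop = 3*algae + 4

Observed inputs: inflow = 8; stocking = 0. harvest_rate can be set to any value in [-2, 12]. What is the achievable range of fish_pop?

Substituting into the zooplankton equation gives zooplankton = 12*harvest_rate + 19.
This gives algae = 27*harvest_rate + 13.
So fish_pop = 81*harvest_rate + 43.
Linear in harvest_rate, so extremes are at the endpoints: harvest_rate = -2 gives fish_pop = -119; harvest_rate = 12 gives fish_pop = 1015.

-119 to 1015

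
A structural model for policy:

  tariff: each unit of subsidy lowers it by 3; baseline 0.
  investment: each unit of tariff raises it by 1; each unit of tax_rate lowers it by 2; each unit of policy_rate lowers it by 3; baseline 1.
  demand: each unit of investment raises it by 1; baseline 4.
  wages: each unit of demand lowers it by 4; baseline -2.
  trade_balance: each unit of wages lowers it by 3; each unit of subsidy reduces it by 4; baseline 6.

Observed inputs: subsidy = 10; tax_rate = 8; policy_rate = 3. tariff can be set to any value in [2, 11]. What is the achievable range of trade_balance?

-244 to -136

Intervening on tariff fixes its value directly, overriding its dependence on subsidy.
Substituting into the investment equation gives investment = tariff - 24.
Substituting into the demand equation gives demand = tariff - 20.
This gives wages = -4*tariff + 78.
Substituting into the trade_balance equation gives trade_balance = 12*tariff - 268.
Linear in tariff, so extremes are at the endpoints: tariff = 2 gives trade_balance = -244; tariff = 11 gives trade_balance = -136.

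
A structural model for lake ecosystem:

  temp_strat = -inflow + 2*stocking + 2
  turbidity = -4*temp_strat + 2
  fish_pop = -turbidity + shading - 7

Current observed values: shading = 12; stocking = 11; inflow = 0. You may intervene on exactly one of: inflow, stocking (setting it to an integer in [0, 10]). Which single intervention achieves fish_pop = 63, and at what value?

set inflow = 9

Intervening on inflow: with other inputs at their observed values, fish_pop = -4*inflow + 99. Solving for 63 gives inflow = 9, within [0, 10].
Intervening on stocking: fish_pop = 8*stocking + 11. Reaching 63 requires stocking = 13/2, not an integer.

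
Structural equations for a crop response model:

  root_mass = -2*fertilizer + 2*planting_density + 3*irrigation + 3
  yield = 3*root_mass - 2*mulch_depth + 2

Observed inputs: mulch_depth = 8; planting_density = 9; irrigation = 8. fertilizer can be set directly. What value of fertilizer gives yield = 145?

fertilizer = -4

Substituting into the root_mass equation gives root_mass = -2*fertilizer + 45.
So yield = -6*fertilizer + 121.
Solve -6*fertilizer + 121 = 145: fertilizer = (145 - 121) / -6 = -4.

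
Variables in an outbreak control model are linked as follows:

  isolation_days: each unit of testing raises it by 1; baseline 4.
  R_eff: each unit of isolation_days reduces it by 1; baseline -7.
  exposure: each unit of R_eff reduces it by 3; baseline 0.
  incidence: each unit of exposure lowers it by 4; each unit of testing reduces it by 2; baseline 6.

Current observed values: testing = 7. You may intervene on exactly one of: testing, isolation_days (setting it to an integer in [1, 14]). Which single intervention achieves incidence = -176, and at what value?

Intervening on testing: incidence = -14*testing - 126. Reaching -176 requires testing = 25/7, not an integer.
Intervening on isolation_days: with other inputs at their observed values, incidence = -12*isolation_days - 92. Solving for -176 gives isolation_days = 7, within [1, 14].

set isolation_days = 7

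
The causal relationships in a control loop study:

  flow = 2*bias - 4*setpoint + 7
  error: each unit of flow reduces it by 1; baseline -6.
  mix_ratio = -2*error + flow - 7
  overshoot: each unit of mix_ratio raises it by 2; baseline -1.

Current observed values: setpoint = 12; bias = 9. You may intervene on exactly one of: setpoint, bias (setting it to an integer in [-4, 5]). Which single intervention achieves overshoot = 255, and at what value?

Intervening on setpoint: with other inputs at their observed values, overshoot = -24*setpoint + 159. Solving for 255 gives setpoint = -4, within [-4, 5].
Intervening on bias: overshoot = 12*bias - 237. Reaching 255 requires bias = 41, outside [-4, 5].

set setpoint = -4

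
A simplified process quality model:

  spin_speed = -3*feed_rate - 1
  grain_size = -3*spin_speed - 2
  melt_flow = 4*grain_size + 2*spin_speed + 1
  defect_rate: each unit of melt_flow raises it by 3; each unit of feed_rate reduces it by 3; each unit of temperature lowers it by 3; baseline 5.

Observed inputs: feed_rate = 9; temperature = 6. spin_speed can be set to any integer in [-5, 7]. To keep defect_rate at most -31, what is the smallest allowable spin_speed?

spin_speed = -1

Intervening on spin_speed fixes its value directly, overriding its dependence on feed_rate.
Substituting into the melt_flow equation gives melt_flow = -10*spin_speed - 7.
This gives defect_rate = -30*spin_speed - 61.
Require -30*spin_speed - 61 ≤ -31, so spin_speed ≥ -1.
The smallest integer in [-5, 7] satisfying this is -1.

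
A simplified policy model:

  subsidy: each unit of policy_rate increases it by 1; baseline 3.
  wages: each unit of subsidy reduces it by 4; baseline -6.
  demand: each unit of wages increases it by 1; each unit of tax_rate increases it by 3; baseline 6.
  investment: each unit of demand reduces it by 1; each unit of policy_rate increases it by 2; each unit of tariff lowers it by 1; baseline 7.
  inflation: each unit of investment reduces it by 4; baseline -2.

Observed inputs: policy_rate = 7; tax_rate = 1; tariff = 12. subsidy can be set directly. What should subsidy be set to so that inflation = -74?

subsidy = 3

Intervening on subsidy fixes its value directly, overriding its dependence on policy_rate.
Substituting into the demand equation gives demand = -4*subsidy + 3.
investment becomes 4*subsidy + 6.
Substituting into the inflation equation gives inflation = -16*subsidy - 26.
Solve -16*subsidy - 26 = -74: subsidy = (-74 + 26) / -16 = 3.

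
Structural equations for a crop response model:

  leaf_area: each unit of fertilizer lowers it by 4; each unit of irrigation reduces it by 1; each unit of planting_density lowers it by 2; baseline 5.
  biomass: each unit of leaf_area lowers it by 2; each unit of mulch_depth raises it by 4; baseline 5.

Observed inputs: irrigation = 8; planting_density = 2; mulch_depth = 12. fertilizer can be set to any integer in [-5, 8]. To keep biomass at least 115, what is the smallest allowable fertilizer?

fertilizer = 6

Substituting into the leaf_area equation gives leaf_area = -4*fertilizer - 7.
biomass becomes 8*fertilizer + 67.
Require 8*fertilizer + 67 ≥ 115, so fertilizer ≥ 6.
The smallest integer in [-5, 8] satisfying this is 6.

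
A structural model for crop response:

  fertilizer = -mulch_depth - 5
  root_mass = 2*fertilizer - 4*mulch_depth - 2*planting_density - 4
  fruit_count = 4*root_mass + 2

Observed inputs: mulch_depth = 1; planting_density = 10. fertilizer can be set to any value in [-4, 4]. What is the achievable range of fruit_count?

-142 to -78

Intervening on fertilizer fixes its value directly, overriding its dependence on mulch_depth.
Substituting into the root_mass equation gives root_mass = 2*fertilizer - 28.
So fruit_count = 8*fertilizer - 110.
Linear in fertilizer, so extremes are at the endpoints: fertilizer = -4 gives fruit_count = -142; fertilizer = 4 gives fruit_count = -78.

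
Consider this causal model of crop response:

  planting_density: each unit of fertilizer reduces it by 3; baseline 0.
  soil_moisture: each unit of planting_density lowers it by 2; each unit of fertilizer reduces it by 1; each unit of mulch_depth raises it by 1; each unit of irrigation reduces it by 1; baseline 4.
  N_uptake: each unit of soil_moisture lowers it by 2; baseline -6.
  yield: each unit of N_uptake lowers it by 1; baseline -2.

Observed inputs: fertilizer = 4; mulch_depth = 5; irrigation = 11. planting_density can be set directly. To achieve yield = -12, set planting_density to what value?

Intervening on planting_density fixes its value directly, overriding its dependence on fertilizer.
Substituting into the soil_moisture equation gives soil_moisture = -2*planting_density - 6.
N_uptake becomes 4*planting_density + 6.
This gives yield = -4*planting_density - 8.
Solve -4*planting_density - 8 = -12: planting_density = (-12 + 8) / -4 = 1.

planting_density = 1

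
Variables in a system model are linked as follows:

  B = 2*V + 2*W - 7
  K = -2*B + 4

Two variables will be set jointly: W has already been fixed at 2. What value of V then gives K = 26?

V = -4

With W held at 2:
Substituting into the B equation gives B = 2*V - 3.
Substituting into the K equation gives K = -4*V + 10.
Solve -4*V + 10 = 26: V = (26 - 10) / -4 = -4.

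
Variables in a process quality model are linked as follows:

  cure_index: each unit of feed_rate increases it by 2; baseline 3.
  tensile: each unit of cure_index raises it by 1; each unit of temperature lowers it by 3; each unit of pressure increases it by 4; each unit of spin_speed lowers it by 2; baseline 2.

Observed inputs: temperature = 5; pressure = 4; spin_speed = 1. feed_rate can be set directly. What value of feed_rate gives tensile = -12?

feed_rate = -8

Substituting into the tensile equation gives tensile = 2*feed_rate + 4.
Solve 2*feed_rate + 4 = -12: feed_rate = (-12 - 4) / 2 = -8.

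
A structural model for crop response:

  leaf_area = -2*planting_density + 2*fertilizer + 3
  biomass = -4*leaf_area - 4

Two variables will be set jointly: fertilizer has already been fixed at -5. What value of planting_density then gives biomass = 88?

With fertilizer held at -5:
Substituting into the leaf_area equation gives leaf_area = -2*planting_density - 7.
This gives biomass = 8*planting_density + 24.
Solve 8*planting_density + 24 = 88: planting_density = (88 - 24) / 8 = 8.

planting_density = 8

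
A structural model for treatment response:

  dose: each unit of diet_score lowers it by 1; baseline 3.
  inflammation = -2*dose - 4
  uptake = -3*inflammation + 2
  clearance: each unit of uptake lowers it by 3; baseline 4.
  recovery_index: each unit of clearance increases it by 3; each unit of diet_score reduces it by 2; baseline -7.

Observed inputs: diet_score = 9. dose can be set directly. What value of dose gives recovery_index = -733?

Intervening on dose fixes its value directly, overriding its dependence on diet_score.
Substituting into the uptake equation gives uptake = 6*dose + 14.
Substituting into the clearance equation gives clearance = -18*dose - 38.
Substituting into the recovery_index equation gives recovery_index = -54*dose - 139.
Solve -54*dose - 139 = -733: dose = (-733 + 139) / -54 = 11.

dose = 11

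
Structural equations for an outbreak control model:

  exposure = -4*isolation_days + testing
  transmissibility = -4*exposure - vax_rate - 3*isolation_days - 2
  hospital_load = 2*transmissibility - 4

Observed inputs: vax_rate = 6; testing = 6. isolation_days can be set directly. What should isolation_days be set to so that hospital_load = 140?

isolation_days = 8

Substituting into the exposure equation gives exposure = -4*isolation_days + 6.
Substituting into the transmissibility equation gives transmissibility = 13*isolation_days - 32.
Substituting into the hospital_load equation gives hospital_load = 26*isolation_days - 68.
Solve 26*isolation_days - 68 = 140: isolation_days = (140 + 68) / 26 = 8.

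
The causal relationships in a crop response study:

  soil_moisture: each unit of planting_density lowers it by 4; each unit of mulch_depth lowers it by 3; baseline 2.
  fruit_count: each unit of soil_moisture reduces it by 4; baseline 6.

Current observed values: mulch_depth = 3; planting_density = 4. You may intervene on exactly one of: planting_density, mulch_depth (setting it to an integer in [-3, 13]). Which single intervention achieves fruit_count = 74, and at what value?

set mulch_depth = 1

Intervening on planting_density: fruit_count = 16*planting_density + 34. Reaching 74 requires planting_density = 5/2, not an integer.
Intervening on mulch_depth: with other inputs at their observed values, fruit_count = 12*mulch_depth + 62. Solving for 74 gives mulch_depth = 1, within [-3, 13].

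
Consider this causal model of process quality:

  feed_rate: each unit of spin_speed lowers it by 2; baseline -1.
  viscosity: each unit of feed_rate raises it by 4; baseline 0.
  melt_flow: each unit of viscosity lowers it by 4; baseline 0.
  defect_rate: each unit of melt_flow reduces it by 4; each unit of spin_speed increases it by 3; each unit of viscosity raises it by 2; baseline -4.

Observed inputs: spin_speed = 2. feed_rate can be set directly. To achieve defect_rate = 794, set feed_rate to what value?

feed_rate = 11

Intervening on feed_rate fixes its value directly, overriding its dependence on spin_speed.
Substituting into the melt_flow equation gives melt_flow = -16*feed_rate.
Substituting into the defect_rate equation gives defect_rate = 72*feed_rate + 2.
Solve 72*feed_rate + 2 = 794: feed_rate = (794 - 2) / 72 = 11.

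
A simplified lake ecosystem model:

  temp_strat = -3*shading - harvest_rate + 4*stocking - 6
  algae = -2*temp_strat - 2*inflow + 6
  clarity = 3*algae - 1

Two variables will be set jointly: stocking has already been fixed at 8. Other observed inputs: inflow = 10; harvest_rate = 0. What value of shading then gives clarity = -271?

With stocking held at 8:
Substituting into the temp_strat equation gives temp_strat = -3*shading + 26.
algae becomes 6*shading - 66.
Substituting into the clarity equation gives clarity = 18*shading - 199.
Solve 18*shading - 199 = -271: shading = (-271 + 199) / 18 = -4.

shading = -4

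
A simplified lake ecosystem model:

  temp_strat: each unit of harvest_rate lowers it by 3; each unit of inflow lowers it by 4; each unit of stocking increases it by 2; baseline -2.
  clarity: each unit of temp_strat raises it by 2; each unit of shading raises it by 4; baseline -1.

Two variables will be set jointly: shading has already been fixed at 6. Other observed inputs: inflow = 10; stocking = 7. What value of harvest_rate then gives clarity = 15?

harvest_rate = -8

With shading held at 6:
Substituting into the temp_strat equation gives temp_strat = -3*harvest_rate - 28.
Substituting into the clarity equation gives clarity = -6*harvest_rate - 33.
Solve -6*harvest_rate - 33 = 15: harvest_rate = (15 + 33) / -6 = -8.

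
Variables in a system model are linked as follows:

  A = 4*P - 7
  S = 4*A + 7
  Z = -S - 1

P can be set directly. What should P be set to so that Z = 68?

Substituting into the S equation gives S = 16*P - 21.
This gives Z = -16*P + 20.
Solve -16*P + 20 = 68: P = (68 - 20) / -16 = -3.

P = -3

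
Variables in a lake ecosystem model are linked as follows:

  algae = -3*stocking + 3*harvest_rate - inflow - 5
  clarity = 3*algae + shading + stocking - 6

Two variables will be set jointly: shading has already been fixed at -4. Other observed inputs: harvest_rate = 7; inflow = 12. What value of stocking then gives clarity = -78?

With shading held at -4:
Substituting into the algae equation gives algae = -3*stocking + 4.
clarity becomes -8*stocking + 2.
Solve -8*stocking + 2 = -78: stocking = (-78 - 2) / -8 = 10.

stocking = 10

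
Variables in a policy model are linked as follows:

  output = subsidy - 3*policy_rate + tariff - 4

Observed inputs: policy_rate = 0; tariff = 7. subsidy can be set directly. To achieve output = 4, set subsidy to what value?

Substituting into the output equation gives output = subsidy + 3.
Solve subsidy + 3 = 4: subsidy = (4 - 3) / 1 = 1.

subsidy = 1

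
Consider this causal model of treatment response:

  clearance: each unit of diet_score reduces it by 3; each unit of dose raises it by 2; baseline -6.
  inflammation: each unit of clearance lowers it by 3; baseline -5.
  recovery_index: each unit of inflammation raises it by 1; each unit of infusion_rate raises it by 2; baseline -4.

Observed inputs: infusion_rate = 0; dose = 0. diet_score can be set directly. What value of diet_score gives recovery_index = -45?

Substituting into the clearance equation gives clearance = -3*diet_score - 6.
inflammation becomes 9*diet_score + 13.
Substituting into the recovery_index equation gives recovery_index = 9*diet_score + 9.
Solve 9*diet_score + 9 = -45: diet_score = (-45 - 9) / 9 = -6.

diet_score = -6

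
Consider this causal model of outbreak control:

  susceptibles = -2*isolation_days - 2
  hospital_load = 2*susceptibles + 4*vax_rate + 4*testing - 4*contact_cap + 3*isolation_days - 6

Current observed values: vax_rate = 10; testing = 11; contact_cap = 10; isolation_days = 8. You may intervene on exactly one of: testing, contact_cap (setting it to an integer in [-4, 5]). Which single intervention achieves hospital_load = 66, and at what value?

set contact_cap = 0

Intervening on testing: hospital_load = 4*testing - 18. Reaching 66 requires testing = 21, outside [-4, 5].
Intervening on contact_cap: with other inputs at their observed values, hospital_load = -4*contact_cap + 66. Solving for 66 gives contact_cap = 0, within [-4, 5].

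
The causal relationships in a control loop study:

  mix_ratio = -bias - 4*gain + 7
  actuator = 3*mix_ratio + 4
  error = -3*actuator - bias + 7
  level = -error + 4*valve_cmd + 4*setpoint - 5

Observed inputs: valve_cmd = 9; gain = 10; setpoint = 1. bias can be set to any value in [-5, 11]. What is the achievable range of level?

-345 to -217

Substituting into the mix_ratio equation gives mix_ratio = -bias - 33.
Substituting into the actuator equation gives actuator = -3*bias - 95.
This gives error = 8*bias + 292.
This gives level = -8*bias - 257.
Linear in bias, so extremes are at the endpoints: bias = -5 gives level = -217; bias = 11 gives level = -345.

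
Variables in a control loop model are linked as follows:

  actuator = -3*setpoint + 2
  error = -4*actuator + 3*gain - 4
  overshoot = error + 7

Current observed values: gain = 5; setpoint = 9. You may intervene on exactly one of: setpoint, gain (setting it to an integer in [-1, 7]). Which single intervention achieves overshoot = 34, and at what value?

Intervening on setpoint: with other inputs at their observed values, overshoot = 12*setpoint + 10. Solving for 34 gives setpoint = 2, within [-1, 7].
Intervening on gain: overshoot = 3*gain + 103. Reaching 34 requires gain = -23, outside [-1, 7].

set setpoint = 2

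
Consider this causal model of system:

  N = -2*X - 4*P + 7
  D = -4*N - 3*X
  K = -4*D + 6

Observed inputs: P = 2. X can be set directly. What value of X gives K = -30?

X = 1

Substituting into the N equation gives N = -2*X - 1.
So D = 5*X + 4.
So K = -20*X - 10.
Solve -20*X - 10 = -30: X = (-30 + 10) / -20 = 1.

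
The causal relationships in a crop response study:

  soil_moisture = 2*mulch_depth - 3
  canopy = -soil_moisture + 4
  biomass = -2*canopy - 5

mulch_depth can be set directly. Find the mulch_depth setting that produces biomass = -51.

Substituting into the canopy equation gives canopy = -2*mulch_depth + 7.
Substituting into the biomass equation gives biomass = 4*mulch_depth - 19.
Solve 4*mulch_depth - 19 = -51: mulch_depth = (-51 + 19) / 4 = -8.

mulch_depth = -8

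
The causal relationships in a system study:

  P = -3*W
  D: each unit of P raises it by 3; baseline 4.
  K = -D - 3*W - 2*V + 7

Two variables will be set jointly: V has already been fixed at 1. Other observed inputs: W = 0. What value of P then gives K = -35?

With V held at 1:
Intervening on P fixes its value directly, overriding its dependence on W.
Substituting into the K equation gives K = -3*P + 1.
Solve -3*P + 1 = -35: P = (-35 - 1) / -3 = 12.

P = 12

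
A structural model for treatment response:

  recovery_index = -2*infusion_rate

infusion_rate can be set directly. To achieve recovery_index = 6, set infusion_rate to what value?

Solve -2*infusion_rate = 6: infusion_rate = 6 / -2 = -3.

infusion_rate = -3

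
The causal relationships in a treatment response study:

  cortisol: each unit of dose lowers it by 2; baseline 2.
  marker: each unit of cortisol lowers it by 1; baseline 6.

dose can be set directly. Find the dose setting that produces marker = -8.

dose = -6

Substituting into the marker equation gives marker = 2*dose + 4.
Solve 2*dose + 4 = -8: dose = (-8 - 4) / 2 = -6.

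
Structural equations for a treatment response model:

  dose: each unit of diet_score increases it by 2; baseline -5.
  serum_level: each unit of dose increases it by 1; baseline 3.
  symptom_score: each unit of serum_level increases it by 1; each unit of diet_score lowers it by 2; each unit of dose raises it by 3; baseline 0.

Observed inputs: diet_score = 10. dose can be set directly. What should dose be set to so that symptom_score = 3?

dose = 5

Intervening on dose fixes its value directly, overriding its dependence on diet_score.
Substituting into the symptom_score equation gives symptom_score = 4*dose - 17.
Solve 4*dose - 17 = 3: dose = (3 + 17) / 4 = 5.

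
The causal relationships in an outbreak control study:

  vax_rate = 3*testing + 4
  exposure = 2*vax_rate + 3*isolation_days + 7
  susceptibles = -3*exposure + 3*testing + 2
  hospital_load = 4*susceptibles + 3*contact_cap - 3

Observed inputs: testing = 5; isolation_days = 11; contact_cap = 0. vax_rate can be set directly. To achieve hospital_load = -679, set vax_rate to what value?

vax_rate = 11

Intervening on vax_rate fixes its value directly, overriding its dependence on testing.
Substituting into the exposure equation gives exposure = 2*vax_rate + 40.
Substituting into the susceptibles equation gives susceptibles = -6*vax_rate - 103.
hospital_load becomes -24*vax_rate - 415.
Solve -24*vax_rate - 415 = -679: vax_rate = (-679 + 415) / -24 = 11.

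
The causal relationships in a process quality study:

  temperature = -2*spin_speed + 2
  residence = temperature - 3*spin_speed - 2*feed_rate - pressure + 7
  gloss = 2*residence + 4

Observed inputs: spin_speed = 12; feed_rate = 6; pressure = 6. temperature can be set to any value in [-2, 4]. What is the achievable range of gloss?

-94 to -82

Intervening on temperature fixes its value directly, overriding its dependence on spin_speed.
Substituting into the residence equation gives residence = temperature - 47.
gloss becomes 2*temperature - 90.
Linear in temperature, so extremes are at the endpoints: temperature = -2 gives gloss = -94; temperature = 4 gives gloss = -82.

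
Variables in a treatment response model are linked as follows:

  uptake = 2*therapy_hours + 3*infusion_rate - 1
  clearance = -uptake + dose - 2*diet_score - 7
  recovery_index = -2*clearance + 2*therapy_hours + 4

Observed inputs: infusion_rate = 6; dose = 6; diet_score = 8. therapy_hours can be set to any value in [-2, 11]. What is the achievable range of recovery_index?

60 to 138

Substituting into the uptake equation gives uptake = 2*therapy_hours + 17.
Substituting into the clearance equation gives clearance = -2*therapy_hours - 34.
This gives recovery_index = 6*therapy_hours + 72.
Linear in therapy_hours, so extremes are at the endpoints: therapy_hours = -2 gives recovery_index = 60; therapy_hours = 11 gives recovery_index = 138.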